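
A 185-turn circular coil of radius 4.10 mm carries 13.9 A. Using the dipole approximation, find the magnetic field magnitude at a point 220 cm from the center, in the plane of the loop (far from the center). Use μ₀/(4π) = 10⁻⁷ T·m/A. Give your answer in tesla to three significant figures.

m = NIA = NIπa² = 185·(13.9)·π·(0.00410)² = 0.1358 A·m².
In the equatorial plane B = (μ₀/4π)·m/r³ (half the axial value).
B = (10⁻⁷)·(0.1358) / (2.20)³ = 1.275×10⁻⁹ T.

B ≈ 1.28×10⁻⁹ T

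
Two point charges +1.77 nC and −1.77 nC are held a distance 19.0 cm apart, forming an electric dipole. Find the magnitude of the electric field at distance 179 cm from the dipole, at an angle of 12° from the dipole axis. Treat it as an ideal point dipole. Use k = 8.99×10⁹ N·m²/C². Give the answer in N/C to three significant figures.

Dipole moment p = qd = (1.77×10⁻⁹ C)(0.190 m) = 3.363×10⁻¹⁰ C·m.
At angle θ the dipole field magnitude is E = (kp/r³)·√(1 + 3cos²θ).
kp/r³ = (8.99×10⁹)(3.363×10⁻¹⁰) / (1.79)³ = 0.5271 N/C.
√(1 + 3cos²12°) = √(1 + 3·0.9568) = √3.8703 ≈ 1.9673.
E ≈ 0.5271 × 1.967 = 1.037 N/C.

E ≈ 1.04 N/C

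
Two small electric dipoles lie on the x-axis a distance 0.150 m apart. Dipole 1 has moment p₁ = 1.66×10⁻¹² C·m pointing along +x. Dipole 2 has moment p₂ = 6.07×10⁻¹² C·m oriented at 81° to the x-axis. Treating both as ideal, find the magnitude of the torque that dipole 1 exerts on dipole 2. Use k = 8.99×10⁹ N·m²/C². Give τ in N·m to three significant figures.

The second dipole sits on the axis of the first, so the field there is axial: E₁ = 2kp₁/r³ along +x.
E₁ = 2(8.99×10⁹)(1.66×10⁻¹²)/(0.150)³ = 8.843 N/C.
Torque on the second dipole: τ = p₂ E₁ sinθ.
τ = (6.07×10⁻¹²)(8.843)·sin81° = 5.302×10⁻¹¹ N·m.

τ ≈ 5.30×10⁻¹¹ N·m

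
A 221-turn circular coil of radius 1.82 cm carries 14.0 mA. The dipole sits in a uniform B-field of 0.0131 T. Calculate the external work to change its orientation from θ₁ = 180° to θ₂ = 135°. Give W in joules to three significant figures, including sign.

m = NIA = NIπa² = 221·(0.0140)·π·(0.0182)² = 0.00322 A·m².
W_ext = ΔU = −mB cosθ₂ + mB cosθ₁ = mB(cosθ₁ − cosθ₂).
W = (0.00322)(0.0131)·(cos180° − cos135°) = (4.218×10⁻⁵)·(-0.2929) = -1.235×10⁻⁵ J.

W ≈ -1.24×10⁻⁵ J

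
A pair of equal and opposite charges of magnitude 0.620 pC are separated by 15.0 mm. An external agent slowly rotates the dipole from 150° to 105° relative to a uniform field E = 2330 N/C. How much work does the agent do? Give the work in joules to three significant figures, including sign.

Dipole moment p = qd = (6.20×10⁻¹³ C)(0.0150 m) = 9.30×10⁻¹⁵ C·m.
W_ext = ΔU = U(θ₂) − U(θ₁) = −pE cosθ₂ − (−pE cosθ₁) = pE(cosθ₁ − cosθ₂).
W = (9.30×10⁻¹⁵)(2330)·(cos150° − cos105°) = (2.167×10⁻¹¹)·(-0.6072) = -1.316×10⁻¹¹ J.

W ≈ -1.32×10⁻¹¹ J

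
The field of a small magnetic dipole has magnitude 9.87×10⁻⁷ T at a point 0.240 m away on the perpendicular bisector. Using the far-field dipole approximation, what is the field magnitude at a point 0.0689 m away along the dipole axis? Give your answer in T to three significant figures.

B ≈ 8.34×10⁻⁵ T

Dipole fields scale as 1/r³ in the far field.
The axial field is twice the equatorial field at the same r, so the geometry factor is 2/1.
B₂ = B₁ · (2/1) · (r₁/r₂)³ = 9.87×10⁻⁷ · 2 · (0.240/0.0689)³.
(r₁/r₂)³ = (3.483)³ = 42.26.
B₂ ≈ 8.343×10⁻⁵ T.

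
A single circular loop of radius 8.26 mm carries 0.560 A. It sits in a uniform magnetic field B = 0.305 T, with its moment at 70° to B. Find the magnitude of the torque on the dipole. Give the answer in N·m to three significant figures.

Magnetic moment m = IA = Iπa² = (0.560)·π·(0.00826)² = 1.20×10⁻⁴ A·m².
Torque on a magnetic dipole: τ = mB sinθ.
τ = (1.20×10⁻⁴)(0.305)·sin70° = 3.439×10⁻⁵ N·m.

τ ≈ 3.44×10⁻⁵ N·m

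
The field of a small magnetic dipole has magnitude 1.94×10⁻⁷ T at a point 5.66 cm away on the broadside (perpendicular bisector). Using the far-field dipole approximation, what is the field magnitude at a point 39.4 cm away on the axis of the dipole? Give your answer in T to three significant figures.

Dipole fields scale as 1/r³ in the far field.
The axial field is twice the equatorial field at the same r, so the geometry factor is 2/1.
B₂ = B₁ · (2/1) · (r₁/r₂)³ = 1.94×10⁻⁷ · 2 · (5.66/39.4)³.
(r₁/r₂)³ = (0.1437)³ = 0.002965.
B₂ ≈ 1.150×10⁻⁹ T.

B ≈ 1.15×10⁻⁹ T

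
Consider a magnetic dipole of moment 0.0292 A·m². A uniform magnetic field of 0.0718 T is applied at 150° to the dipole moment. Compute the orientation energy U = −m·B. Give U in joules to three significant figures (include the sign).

U = −m·B = −mB cosθ.
U = −(0.0292)(0.0718)·cos150° = 0.001816 J.

U ≈ 0.00182 J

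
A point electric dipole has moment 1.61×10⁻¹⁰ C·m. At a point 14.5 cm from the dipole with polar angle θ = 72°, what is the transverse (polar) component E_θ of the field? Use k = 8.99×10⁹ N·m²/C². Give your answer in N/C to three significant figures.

For a dipole, E_θ = (kp sinθ)/r³.
kp/r³ = (8.99×10⁹)(1.61×10⁻¹⁰)/(0.145)³ = 474.8 N/C.
E_θ = 474.8·sin72° = 451.5 N/C.

E_θ ≈ 452 N/C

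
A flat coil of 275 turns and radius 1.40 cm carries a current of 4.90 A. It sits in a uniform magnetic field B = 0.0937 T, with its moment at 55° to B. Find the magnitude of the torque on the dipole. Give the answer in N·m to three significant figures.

m = NIA = NIπa² = 275·(4.90)·π·(0.0140)² = 0.8297 A·m².
Torque on a magnetic dipole: τ = mB sinθ.
τ = (0.8297)(0.0937)·sin55° = 0.06368 N·m.

τ ≈ 0.0637 N·m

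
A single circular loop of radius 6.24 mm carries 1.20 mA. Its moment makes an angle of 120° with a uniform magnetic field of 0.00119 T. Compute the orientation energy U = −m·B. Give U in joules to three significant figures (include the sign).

U ≈ 8.73×10⁻¹¹ J

Magnetic moment m = IA = Iπa² = (0.00120)·π·(0.00624)² = 1.468×10⁻⁷ A·m².
U = −m·B = −mB cosθ.
U = −(1.468×10⁻⁷)(0.00119)·cos120° = 8.735×10⁻¹¹ J.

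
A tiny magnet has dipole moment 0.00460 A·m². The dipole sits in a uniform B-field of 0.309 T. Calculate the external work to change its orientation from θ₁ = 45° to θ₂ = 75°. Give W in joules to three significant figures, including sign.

W_ext = ΔU = −mB cosθ₂ + mB cosθ₁ = mB(cosθ₁ − cosθ₂).
W = (0.00460)(0.309)·(cos45° − cos75°) = (0.001421)·(+0.4483) = 6.372×10⁻⁴ J.

W ≈ 6.37×10⁻⁴ J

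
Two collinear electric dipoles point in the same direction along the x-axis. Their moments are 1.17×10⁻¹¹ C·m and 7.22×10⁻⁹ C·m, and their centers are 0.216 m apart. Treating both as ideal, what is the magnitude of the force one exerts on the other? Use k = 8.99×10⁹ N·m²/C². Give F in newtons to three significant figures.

On-axis field of dipole 1 at distance r: E = 2kp₁/r³. Force on dipole 2 is F = p₂·dE/dr (gradient along axis).
dE/dr = −6kp₁/r⁴, so |F| = 6kp₁p₂/r⁴ (attractive for aligned moments).
F = 6(8.99×10⁹)(1.17×10⁻¹¹)(7.22×10⁻⁹)/(0.216)⁴ = 2.093×10⁻⁶ N.

F ≈ 2.09×10⁻⁶ N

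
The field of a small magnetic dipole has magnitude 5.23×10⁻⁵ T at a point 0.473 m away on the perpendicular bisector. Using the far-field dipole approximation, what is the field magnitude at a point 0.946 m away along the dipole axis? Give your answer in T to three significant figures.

Dipole fields scale as 1/r³ in the far field.
The axial field is twice the equatorial field at the same r, so the geometry factor is 2/1.
B₂ = B₁ · (2/1) · (r₁/r₂)³ = 5.23×10⁻⁵ · 2 · (0.473/0.946)³.
(r₁/r₂)³ = (0.5)³ = 0.125.
B₂ ≈ 1.308×10⁻⁵ T.

B ≈ 1.31×10⁻⁵ T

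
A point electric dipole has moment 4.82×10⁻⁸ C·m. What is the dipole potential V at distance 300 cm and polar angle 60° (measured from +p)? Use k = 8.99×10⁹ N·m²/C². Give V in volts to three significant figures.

V ≈ 24.1 V

The dipole potential is V = kp cosθ / r².
V = (8.99×10⁹)(4.82×10⁻⁸)·cos60° / (3.00)² = 24.07 V.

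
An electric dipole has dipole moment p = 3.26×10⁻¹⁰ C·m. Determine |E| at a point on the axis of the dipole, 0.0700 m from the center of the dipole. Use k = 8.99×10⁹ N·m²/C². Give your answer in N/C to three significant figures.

E ≈ 1.71×10⁴ N/C

On the dipole axis E = 2kp/r³.
E = 2·(8.99×10⁹)(3.26×10⁻¹⁰) / (0.0700)³ = 1.709×10⁴ N/C.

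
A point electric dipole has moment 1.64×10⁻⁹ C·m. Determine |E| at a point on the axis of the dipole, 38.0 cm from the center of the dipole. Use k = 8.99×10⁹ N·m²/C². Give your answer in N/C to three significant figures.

E ≈ 537 N/C

On the dipole axis E = 2kp/r³.
E = 2·(8.99×10⁹)(1.64×10⁻⁹) / (0.380)³ = 537.4 N/C.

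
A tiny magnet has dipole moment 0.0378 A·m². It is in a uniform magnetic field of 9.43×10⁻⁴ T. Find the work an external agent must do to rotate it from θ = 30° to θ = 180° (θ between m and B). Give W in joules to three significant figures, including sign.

W_ext = ΔU = −mB cosθ₂ + mB cosθ₁ = mB(cosθ₁ − cosθ₂).
W = (0.0378)(9.43×10⁻⁴)·(cos30° − cos180°) = (3.565×10⁻⁵)·(+1.8660) = 6.652×10⁻⁵ J.

W ≈ 6.65×10⁻⁵ J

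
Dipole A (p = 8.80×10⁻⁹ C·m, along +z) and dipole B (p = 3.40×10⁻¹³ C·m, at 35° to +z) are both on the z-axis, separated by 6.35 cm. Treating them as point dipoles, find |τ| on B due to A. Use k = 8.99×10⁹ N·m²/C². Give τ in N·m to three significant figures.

The second dipole sits on the axis of the first, so the field there is axial: E₁ = 2kp₁/r³ along +z.
E₁ = 2(8.99×10⁹)(8.80×10⁻⁹)/(0.0635)³ = 6.179×10⁵ N/C.
Torque on the second dipole: τ = p₂ E₁ sinθ.
τ = (3.40×10⁻¹³)(6.179×10⁵)·sin35° = 1.205×10⁻⁷ N·m.

τ ≈ 1.21×10⁻⁷ N·m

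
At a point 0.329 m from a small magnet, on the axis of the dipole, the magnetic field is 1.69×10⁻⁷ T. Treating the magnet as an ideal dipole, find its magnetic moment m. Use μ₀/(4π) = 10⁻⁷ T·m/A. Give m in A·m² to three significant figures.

m ≈ 0.0301 A·m²

On axis B = (μ₀/4π)·2m/r³, so m = Br³·4π/(μ₀·2).
m = (1.69×10⁻⁷)·(0.329)³ / (2·10⁻⁷) = 0.03009 A·m².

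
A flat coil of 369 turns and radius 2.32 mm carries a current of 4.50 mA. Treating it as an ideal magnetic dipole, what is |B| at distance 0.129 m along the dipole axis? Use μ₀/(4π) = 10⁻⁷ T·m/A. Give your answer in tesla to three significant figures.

m = NIA = NIπa² = 369·(0.00450)·π·(0.00232)² = 2.808×10⁻⁵ A·m².
On axis B = (μ₀/4π)·2m/r³.
B = 2·(10⁻⁷)·(2.808×10⁻⁵) / (0.129)³ = 2.616×10⁻⁹ T.

B ≈ 2.62×10⁻⁹ T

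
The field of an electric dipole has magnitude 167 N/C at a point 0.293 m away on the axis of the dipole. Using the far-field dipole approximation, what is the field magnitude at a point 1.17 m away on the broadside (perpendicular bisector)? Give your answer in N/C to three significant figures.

Dipole fields scale as 1/r³ in the far field.
The axial field is twice the equatorial field at the same r, so the geometry factor is 1/2.
E₂ = E₁ · (1/2) · (r₁/r₂)³ = 167 · 0.5 · (0.293/1.17)³.
(r₁/r₂)³ = (0.2504)³ = 0.01571.
E₂ ≈ 1.311 N/C.

E ≈ 1.31 N/C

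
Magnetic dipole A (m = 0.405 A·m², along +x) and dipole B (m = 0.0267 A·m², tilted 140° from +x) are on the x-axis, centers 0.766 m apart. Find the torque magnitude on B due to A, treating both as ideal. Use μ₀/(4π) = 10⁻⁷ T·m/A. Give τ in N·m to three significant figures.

Dipole B is on the axis of dipole A, so B₁ there is axial: B₁ = (μ₀/4π)·2m₁/r³ along +x.
B₁ = 2(10⁻⁷)(0.405)/(0.766)³ = 1.802×10⁻⁷ T.
τ = m₂ B₁ sinθ.
τ = (0.0267)(1.802×10⁻⁷)·sin140° = 3.093×10⁻⁹ N·m.

τ ≈ 3.09×10⁻⁹ N·m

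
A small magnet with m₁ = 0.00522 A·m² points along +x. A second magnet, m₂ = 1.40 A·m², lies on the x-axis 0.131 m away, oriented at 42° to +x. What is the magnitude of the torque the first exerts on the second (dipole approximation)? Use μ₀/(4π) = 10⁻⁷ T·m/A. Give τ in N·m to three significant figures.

Dipole B is on the axis of dipole A, so B₁ there is axial: B₁ = (μ₀/4π)·2m₁/r³ along +x.
B₁ = 2(10⁻⁷)(0.00522)/(0.131)³ = 4.644×10⁻⁷ T.
τ = m₂ B₁ sinθ.
τ = (1.40)(4.644×10⁻⁷)·sin42° = 4.350×10⁻⁷ N·m.

τ ≈ 4.35×10⁻⁷ N·m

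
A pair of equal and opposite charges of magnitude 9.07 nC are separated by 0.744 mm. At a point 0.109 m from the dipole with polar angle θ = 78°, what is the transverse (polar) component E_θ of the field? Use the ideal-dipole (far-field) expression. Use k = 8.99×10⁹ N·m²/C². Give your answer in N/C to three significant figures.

E_θ ≈ 45.8 N/C

Dipole moment p = qd = (9.07×10⁻⁹ C)(7.44×10⁻⁴ m) = 6.748×10⁻¹² C·m.
For a dipole, E_θ = (kp sinθ)/r³.
kp/r³ = (8.99×10⁹)(6.748×10⁻¹²)/(0.109)³ = 46.84 N/C.
E_θ = 46.84·sin78° = 45.82 N/C.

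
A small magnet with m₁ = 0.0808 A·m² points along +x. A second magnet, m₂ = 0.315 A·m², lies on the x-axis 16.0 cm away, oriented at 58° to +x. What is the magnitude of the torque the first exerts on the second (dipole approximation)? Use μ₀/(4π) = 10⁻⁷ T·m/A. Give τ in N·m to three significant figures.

Dipole B is on the axis of dipole A, so B₁ there is axial: B₁ = (μ₀/4π)·2m₁/r³ along +x.
B₁ = 2(10⁻⁷)(0.0808)/(0.160)³ = 3.945×10⁻⁶ T.
τ = m₂ B₁ sinθ.
τ = (0.315)(3.945×10⁻⁶)·sin58° = 1.054×10⁻⁶ N·m.

τ ≈ 1.05×10⁻⁶ N·m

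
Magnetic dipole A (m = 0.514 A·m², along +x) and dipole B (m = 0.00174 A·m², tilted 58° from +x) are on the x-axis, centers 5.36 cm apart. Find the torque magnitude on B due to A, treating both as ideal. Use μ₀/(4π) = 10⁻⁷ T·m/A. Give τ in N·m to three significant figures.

τ ≈ 9.85×10⁻⁷ N·m

Dipole B is on the axis of dipole A, so B₁ there is axial: B₁ = (μ₀/4π)·2m₁/r³ along +x.
B₁ = 2(10⁻⁷)(0.514)/(0.0536)³ = 6.676×10⁻⁴ T.
τ = m₂ B₁ sinθ.
τ = (0.00174)(6.676×10⁻⁴)·sin58° = 9.851×10⁻⁷ N·m.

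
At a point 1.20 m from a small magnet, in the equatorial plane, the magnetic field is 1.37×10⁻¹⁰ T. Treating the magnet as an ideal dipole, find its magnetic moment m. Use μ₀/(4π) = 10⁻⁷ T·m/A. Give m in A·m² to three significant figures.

In the equatorial plane B = (μ₀/4π)·m/r³, so m = Br³·4π/(μ₀).
m = (1.37×10⁻¹⁰)·(1.20)³ / (10⁻⁷) = 0.002367 A·m².

m ≈ 0.00237 A·m²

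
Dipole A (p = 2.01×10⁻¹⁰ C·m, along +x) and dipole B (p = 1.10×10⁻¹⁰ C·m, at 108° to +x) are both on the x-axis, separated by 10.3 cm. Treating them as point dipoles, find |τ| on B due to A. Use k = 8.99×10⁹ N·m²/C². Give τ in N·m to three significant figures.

τ ≈ 3.46×10⁻⁷ N·m

The second dipole sits on the axis of the first, so the field there is axial: E₁ = 2kp₁/r³ along +x.
E₁ = 2(8.99×10⁹)(2.01×10⁻¹⁰)/(0.103)³ = 3307 N/C.
Torque on the second dipole: τ = p₂ E₁ sinθ.
τ = (1.10×10⁻¹⁰)(3307)·sin108° = 3.460×10⁻⁷ N·m.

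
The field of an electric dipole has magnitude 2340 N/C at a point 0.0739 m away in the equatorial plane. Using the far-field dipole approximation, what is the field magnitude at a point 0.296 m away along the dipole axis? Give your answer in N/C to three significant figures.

E ≈ 72.8 N/C

Dipole fields scale as 1/r³ in the far field.
The axial field is twice the equatorial field at the same r, so the geometry factor is 2/1.
E₂ = E₁ · (2/1) · (r₁/r₂)³ = 2340 · 2 · (0.0739/0.296)³.
(r₁/r₂)³ = (0.2497)³ = 0.01556.
E₂ ≈ 72.83 N/C.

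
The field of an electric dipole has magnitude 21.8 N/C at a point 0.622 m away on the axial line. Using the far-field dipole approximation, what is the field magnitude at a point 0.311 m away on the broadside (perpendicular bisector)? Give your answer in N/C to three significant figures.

E ≈ 87.2 N/C

Dipole fields scale as 1/r³ in the far field.
The axial field is twice the equatorial field at the same r, so the geometry factor is 1/2.
E₂ = E₁ · (1/2) · (r₁/r₂)³ = 21.8 · 0.5 · (0.622/0.311)³.
(r₁/r₂)³ = (2)³ = 8.
E₂ ≈ 87.20 N/C.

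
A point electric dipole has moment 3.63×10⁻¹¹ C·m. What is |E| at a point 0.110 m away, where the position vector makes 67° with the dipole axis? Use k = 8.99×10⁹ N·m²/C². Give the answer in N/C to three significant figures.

E ≈ 296 N/C

At angle θ the dipole field magnitude is E = (kp/r³)·√(1 + 3cos²θ).
kp/r³ = (8.99×10⁹)(3.63×10⁻¹¹) / (0.110)³ = 245.2 N/C.
√(1 + 3cos²67°) = √(1 + 3·0.1527) = √1.4580 ≈ 1.2075.
E ≈ 245.2 × 1.207 = 296.1 N/C.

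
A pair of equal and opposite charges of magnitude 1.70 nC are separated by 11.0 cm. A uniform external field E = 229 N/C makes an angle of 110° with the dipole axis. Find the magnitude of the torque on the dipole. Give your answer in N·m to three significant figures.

τ ≈ 4.02×10⁻⁸ N·m

Dipole moment p = qd = (1.70×10⁻⁹ C)(0.110 m) = 1.87×10⁻¹⁰ C·m.
Torque on an electric dipole: τ = pE sinθ.
τ = (1.87×10⁻¹⁰)(229)·sin110° = 4.024×10⁻⁸ N·m.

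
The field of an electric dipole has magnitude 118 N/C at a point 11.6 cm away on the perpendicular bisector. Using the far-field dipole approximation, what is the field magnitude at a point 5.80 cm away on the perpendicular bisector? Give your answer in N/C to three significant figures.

Dipole fields scale as 1/r³ in the far field; the geometry is the same at both points.
E₂ = E₁ · (r₁/r₂)³ = 118 · (11.6/5.80)³.
(r₁/r₂)³ = (2)³ = 8.
E₂ ≈ 944.0 N/C.

E ≈ 944 N/C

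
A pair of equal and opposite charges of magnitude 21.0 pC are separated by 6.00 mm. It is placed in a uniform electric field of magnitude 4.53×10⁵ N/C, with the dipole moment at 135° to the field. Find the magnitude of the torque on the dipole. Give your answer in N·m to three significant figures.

τ ≈ 4.04×10⁻⁸ N·m

Dipole moment p = qd = (2.10×10⁻¹¹ C)(0.00600 m) = 1.26×10⁻¹³ C·m.
Torque on an electric dipole: τ = pE sinθ.
τ = (1.26×10⁻¹³)(4.53×10⁵)·sin135° = 4.036×10⁻⁸ N·m.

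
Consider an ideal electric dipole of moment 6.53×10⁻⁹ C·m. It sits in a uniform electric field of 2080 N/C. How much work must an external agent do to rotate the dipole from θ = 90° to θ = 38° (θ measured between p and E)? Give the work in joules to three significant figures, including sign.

W ≈ -1.07×10⁻⁵ J

W_ext = ΔU = U(θ₂) − U(θ₁) = −pE cosθ₂ − (−pE cosθ₁) = pE(cosθ₁ − cosθ₂).
W = (6.53×10⁻⁹)(2080)·(cos90° − cos38°) = (1.358×10⁻⁵)·(-0.7880) = -1.070×10⁻⁵ J.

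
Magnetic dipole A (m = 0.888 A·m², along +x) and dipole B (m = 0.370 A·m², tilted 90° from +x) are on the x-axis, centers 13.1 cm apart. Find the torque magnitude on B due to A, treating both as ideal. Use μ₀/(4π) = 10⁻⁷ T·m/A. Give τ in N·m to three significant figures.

Dipole B is on the axis of dipole A, so B₁ there is axial: B₁ = (μ₀/4π)·2m₁/r³ along +x.
B₁ = 2(10⁻⁷)(0.888)/(0.131)³ = 7.900×10⁻⁵ T.
τ = m₂ B₁ sinθ.
τ = (0.370)(7.900×10⁻⁵)·sin90° = 2.923×10⁻⁵ N·m.

τ ≈ 2.92×10⁻⁵ N·m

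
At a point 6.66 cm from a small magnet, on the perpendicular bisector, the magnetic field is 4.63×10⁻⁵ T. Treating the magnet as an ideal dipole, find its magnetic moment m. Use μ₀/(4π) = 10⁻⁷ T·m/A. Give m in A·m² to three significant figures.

In the equatorial plane B = (μ₀/4π)·m/r³, so m = Br³·4π/(μ₀).
m = (4.63×10⁻⁵)·(0.0666)³ / (10⁻⁷) = 0.1368 A·m².

m ≈ 0.137 A·m²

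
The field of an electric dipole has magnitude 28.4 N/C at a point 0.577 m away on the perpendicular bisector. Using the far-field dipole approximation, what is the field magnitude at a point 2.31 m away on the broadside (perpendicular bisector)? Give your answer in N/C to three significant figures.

E ≈ 0.443 N/C

Dipole fields scale as 1/r³ in the far field; the geometry is the same at both points.
E₂ = E₁ · (r₁/r₂)³ = 28.4 · (0.577/2.31)³.
(r₁/r₂)³ = (0.2498)³ = 0.01558.
E₂ ≈ 0.4426 N/C.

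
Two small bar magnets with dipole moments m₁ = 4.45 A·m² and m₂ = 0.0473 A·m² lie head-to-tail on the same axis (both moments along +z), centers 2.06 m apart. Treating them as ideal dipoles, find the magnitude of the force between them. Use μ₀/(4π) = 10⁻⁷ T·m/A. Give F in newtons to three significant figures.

On-axis B of dipole 1: B = (μ₀/4π)·2m₁/r³. Force on dipole 2: F = m₂·dB/dr.
dB/dr = −(μ₀/4π)·6m₁/r⁴, so |F| = (μ₀/4π)·6m₁m₂/r⁴.
F = 6(10⁻⁷)(4.45)(0.0473)/(2.06)⁴ = 7.013×10⁻⁹ N.

F ≈ 7.01×10⁻⁹ N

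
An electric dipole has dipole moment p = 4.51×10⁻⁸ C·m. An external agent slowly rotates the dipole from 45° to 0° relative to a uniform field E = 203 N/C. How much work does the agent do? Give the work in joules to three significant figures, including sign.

W ≈ -2.68×10⁻⁶ J

W_ext = ΔU = U(θ₂) − U(θ₁) = −pE cosθ₂ − (−pE cosθ₁) = pE(cosθ₁ − cosθ₂).
W = (4.51×10⁻⁸)(203)·(cos45° − cos0°) = (9.155×10⁻⁶)·(-0.2929) = -2.682×10⁻⁶ J.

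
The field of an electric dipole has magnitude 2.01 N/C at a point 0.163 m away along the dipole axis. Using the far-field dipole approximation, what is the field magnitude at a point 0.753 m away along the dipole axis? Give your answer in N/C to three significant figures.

Dipole fields scale as 1/r³ in the far field; the geometry is the same at both points.
E₂ = E₁ · (r₁/r₂)³ = 2.01 · (0.163/0.753)³.
(r₁/r₂)³ = (0.2165)³ = 0.01014.
E₂ ≈ 0.02039 N/C.

E ≈ 0.0204 N/C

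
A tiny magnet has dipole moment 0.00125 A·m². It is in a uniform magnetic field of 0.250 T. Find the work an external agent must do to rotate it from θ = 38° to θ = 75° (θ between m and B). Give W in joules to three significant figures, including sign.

W_ext = ΔU = −mB cosθ₂ + mB cosθ₁ = mB(cosθ₁ − cosθ₂).
W = (0.00125)(0.250)·(cos38° − cos75°) = (3.125×10⁻⁴)·(+0.5292) = 1.654×10⁻⁴ J.

W ≈ 1.65×10⁻⁴ J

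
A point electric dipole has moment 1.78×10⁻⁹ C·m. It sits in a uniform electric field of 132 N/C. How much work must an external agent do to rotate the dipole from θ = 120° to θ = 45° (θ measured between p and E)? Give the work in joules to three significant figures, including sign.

W ≈ -2.84×10⁻⁷ J

W_ext = ΔU = U(θ₂) − U(θ₁) = −pE cosθ₂ − (−pE cosθ₁) = pE(cosθ₁ − cosθ₂).
W = (1.78×10⁻⁹)(132)·(cos120° − cos45°) = (2.350×10⁻⁷)·(-1.2071) = -2.836×10⁻⁷ J.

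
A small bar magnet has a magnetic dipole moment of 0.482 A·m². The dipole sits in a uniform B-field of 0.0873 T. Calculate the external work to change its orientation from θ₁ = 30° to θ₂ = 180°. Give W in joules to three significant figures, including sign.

W ≈ 0.0785 J

W_ext = ΔU = −mB cosθ₂ + mB cosθ₁ = mB(cosθ₁ − cosθ₂).
W = (0.482)(0.0873)·(cos30° − cos180°) = (0.04208)·(+1.8660) = 0.07852 J.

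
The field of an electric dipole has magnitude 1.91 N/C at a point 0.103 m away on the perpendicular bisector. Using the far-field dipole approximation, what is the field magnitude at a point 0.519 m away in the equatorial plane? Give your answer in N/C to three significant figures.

E ≈ 0.0149 N/C

Dipole fields scale as 1/r³ in the far field; the geometry is the same at both points.
E₂ = E₁ · (r₁/r₂)³ = 1.91 · (0.103/0.519)³.
(r₁/r₂)³ = (0.1985)³ = 0.007816.
E₂ ≈ 0.01493 N/C.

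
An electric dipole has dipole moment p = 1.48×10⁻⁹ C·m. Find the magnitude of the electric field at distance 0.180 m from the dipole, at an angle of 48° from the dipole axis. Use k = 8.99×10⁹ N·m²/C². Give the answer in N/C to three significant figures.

At angle θ the dipole field magnitude is E = (kp/r³)·√(1 + 3cos²θ).
kp/r³ = (8.99×10⁹)(1.48×10⁻⁹) / (0.180)³ = 2281 N/C.
√(1 + 3cos²48°) = √(1 + 3·0.4477) = √2.3432 ≈ 1.5308.
E ≈ 2281 × 1.531 = 3492 N/C.

E ≈ 3490 N/C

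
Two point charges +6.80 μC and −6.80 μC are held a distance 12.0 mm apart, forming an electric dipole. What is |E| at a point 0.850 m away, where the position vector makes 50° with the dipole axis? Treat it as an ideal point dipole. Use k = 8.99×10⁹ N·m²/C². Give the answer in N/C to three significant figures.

Dipole moment p = qd = (6.80×10⁻⁶ C)(0.0120 m) = 8.16×10⁻⁸ C·m.
At angle θ the dipole field magnitude is E = (kp/r³)·√(1 + 3cos²θ).
kp/r³ = (8.99×10⁹)(8.16×10⁻⁸) / (0.850)³ = 1195 N/C.
√(1 + 3cos²50°) = √(1 + 3·0.4132) = √2.2395 ≈ 1.4965.
E ≈ 1195 × 1.497 = 1788 N/C.

E ≈ 1790 N/C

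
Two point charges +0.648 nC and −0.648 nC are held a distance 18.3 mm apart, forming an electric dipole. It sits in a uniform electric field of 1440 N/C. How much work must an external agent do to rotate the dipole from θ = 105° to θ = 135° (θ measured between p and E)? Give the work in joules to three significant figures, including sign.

W ≈ 7.66×10⁻⁹ J

Dipole moment p = qd = (6.48×10⁻¹⁰ C)(0.0183 m) = 1.186×10⁻¹¹ C·m.
W_ext = ΔU = U(θ₂) − U(θ₁) = −pE cosθ₂ − (−pE cosθ₁) = pE(cosθ₁ − cosθ₂).
W = (1.186×10⁻¹¹)(1440)·(cos105° − cos135°) = (1.708×10⁻⁸)·(+0.4483) = 7.656×10⁻⁹ J.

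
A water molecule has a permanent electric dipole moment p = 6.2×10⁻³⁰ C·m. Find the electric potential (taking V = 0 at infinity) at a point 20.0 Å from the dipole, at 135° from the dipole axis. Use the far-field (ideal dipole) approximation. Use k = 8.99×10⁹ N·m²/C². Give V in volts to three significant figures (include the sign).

The dipole potential is V = kp cosθ / r².
V = (8.99×10⁹)(6.20×10⁻³⁰)·cos135° / (2.00×10⁻⁹)² = -0.009853 V.

V ≈ -0.00985 V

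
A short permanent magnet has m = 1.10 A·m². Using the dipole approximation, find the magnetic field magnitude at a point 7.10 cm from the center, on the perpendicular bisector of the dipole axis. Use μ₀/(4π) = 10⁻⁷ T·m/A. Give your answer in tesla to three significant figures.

In the equatorial plane B = (μ₀/4π)·m/r³ (half the axial value).
B = (10⁻⁷)·(1.10) / (0.0710)³ = 3.073×10⁻⁴ T.

B ≈ 3.07×10⁻⁴ T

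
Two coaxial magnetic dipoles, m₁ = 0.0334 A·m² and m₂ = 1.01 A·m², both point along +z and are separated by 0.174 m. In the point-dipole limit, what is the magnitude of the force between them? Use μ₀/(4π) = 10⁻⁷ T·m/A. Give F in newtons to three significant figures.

On-axis B of dipole 1: B = (μ₀/4π)·2m₁/r³. Force on dipole 2: F = m₂·dB/dr.
dB/dr = −(μ₀/4π)·6m₁/r⁴, so |F| = (μ₀/4π)·6m₁m₂/r⁴.
F = 6(10⁻⁷)(0.0334)(1.01)/(0.174)⁴ = 2.208×10⁻⁵ N.

F ≈ 2.21×10⁻⁵ N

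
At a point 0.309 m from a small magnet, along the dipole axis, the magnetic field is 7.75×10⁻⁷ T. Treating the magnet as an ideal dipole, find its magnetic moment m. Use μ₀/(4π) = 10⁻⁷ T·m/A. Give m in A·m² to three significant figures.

m ≈ 0.114 A·m²

On axis B = (μ₀/4π)·2m/r³, so m = Br³·4π/(μ₀·2).
m = (7.75×10⁻⁷)·(0.309)³ / (2·10⁻⁷) = 0.1143 A·m².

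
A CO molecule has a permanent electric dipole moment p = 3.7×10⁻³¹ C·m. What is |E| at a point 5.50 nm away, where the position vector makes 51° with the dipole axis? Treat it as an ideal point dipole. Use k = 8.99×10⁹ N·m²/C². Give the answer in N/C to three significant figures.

At angle θ the dipole field magnitude is E = (kp/r³)·√(1 + 3cos²θ).
kp/r³ = (8.99×10⁹)(3.70×10⁻³¹) / (5.50×10⁻⁹)³ = 1.999×10⁴ N/C.
√(1 + 3cos²51°) = √(1 + 3·0.3960) = √2.1881 ≈ 1.4792.
E ≈ 1.999×10⁴ × 1.479 = 2.957×10⁴ N/C.

E ≈ 2.96×10⁴ N/C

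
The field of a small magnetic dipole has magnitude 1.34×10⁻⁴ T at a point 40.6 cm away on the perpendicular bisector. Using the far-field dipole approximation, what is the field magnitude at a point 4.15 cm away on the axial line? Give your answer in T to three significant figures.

Dipole fields scale as 1/r³ in the far field.
The axial field is twice the equatorial field at the same r, so the geometry factor is 2/1.
B₂ = B₁ · (2/1) · (r₁/r₂)³ = 1.34×10⁻⁴ · 2 · (40.6/4.15)³.
(r₁/r₂)³ = (9.783)³ = 936.3.
B₂ ≈ 0.2509 T.

B ≈ 0.251 T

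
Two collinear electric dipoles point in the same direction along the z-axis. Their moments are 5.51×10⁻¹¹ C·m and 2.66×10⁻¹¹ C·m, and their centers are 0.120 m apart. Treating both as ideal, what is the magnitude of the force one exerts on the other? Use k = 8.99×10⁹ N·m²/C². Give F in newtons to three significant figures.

F ≈ 3.81×10⁻⁷ N

On-axis field of dipole 1 at distance r: E = 2kp₁/r³. Force on dipole 2 is F = p₂·dE/dr (gradient along axis).
dE/dr = −6kp₁/r⁴, so |F| = 6kp₁p₂/r⁴ (attractive for aligned moments).
F = 6(8.99×10⁹)(5.51×10⁻¹¹)(2.66×10⁻¹¹)/(0.120)⁴ = 3.813×10⁻⁷ N.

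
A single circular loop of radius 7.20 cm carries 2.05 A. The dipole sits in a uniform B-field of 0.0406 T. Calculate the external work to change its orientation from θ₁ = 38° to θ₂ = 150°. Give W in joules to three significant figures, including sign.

W ≈ 0.00224 J

Magnetic moment m = IA = Iπa² = (2.05)·π·(0.0720)² = 0.03339 A·m².
W_ext = ΔU = −mB cosθ₂ + mB cosθ₁ = mB(cosθ₁ − cosθ₂).
W = (0.03339)(0.0406)·(cos38° − cos150°) = (0.001356)·(+1.6540) = 0.002242 J.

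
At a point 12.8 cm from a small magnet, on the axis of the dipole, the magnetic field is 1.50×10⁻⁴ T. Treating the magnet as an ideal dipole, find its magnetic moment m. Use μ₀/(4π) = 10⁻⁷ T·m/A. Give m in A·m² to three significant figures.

m ≈ 1.57 A·m²

On axis B = (μ₀/4π)·2m/r³, so m = Br³·4π/(μ₀·2).
m = (1.50×10⁻⁴)·(0.128)³ / (2·10⁻⁷) = 1.573 A·m².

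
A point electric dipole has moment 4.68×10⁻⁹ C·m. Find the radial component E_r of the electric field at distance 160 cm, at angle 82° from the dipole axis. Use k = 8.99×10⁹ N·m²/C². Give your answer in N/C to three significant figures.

For a dipole, E_r = (2kp cosθ)/r³.
kp/r³ = (8.99×10⁹)(4.68×10⁻⁹)/(1.60)³ = 10.27 N/C.
E_r = 2·10.27·cos82° = 2.859 N/C.

E_r ≈ 2.86 N/C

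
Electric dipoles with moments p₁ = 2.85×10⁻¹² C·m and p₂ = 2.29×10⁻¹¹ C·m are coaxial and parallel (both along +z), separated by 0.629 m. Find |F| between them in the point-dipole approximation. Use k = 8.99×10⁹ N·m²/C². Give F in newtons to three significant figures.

On-axis field of dipole 1 at distance r: E = 2kp₁/r³. Force on dipole 2 is F = p₂·dE/dr (gradient along axis).
dE/dr = −6kp₁/r⁴, so |F| = 6kp₁p₂/r⁴ (attractive for aligned moments).
F = 6(8.99×10⁹)(2.85×10⁻¹²)(2.29×10⁻¹¹)/(0.629)⁴ = 2.249×10⁻¹¹ N.

F ≈ 2.25×10⁻¹¹ N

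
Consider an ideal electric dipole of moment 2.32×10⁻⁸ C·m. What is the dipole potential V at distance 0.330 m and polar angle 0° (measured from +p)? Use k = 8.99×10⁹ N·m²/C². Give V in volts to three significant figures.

V ≈ 1920 V

The dipole potential is V = kp cosθ / r².
V = (8.99×10⁹)(2.32×10⁻⁸)·cos0° / (0.330)² = 1915 V.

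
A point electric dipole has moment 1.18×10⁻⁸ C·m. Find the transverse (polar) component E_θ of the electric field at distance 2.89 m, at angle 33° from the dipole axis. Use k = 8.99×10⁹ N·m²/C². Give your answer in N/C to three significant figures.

For a dipole, E_θ = (kp sinθ)/r³.
kp/r³ = (8.99×10⁹)(1.18×10⁻⁸)/(2.89)³ = 4.395 N/C.
E_θ = 4.395·sin33° = 2.394 N/C.

E_θ ≈ 2.39 N/C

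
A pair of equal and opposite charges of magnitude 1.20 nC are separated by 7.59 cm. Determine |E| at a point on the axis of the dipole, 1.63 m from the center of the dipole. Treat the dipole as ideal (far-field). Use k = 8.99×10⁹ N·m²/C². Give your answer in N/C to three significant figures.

E ≈ 0.378 N/C

Dipole moment p = qd = (1.20×10⁻⁹ C)(0.0759 m) = 9.108×10⁻¹¹ C·m.
On the dipole axis E = 2kp/r³.
E = 2·(8.99×10⁹)(9.108×10⁻¹¹) / (1.63)³ = 0.3781 N/C.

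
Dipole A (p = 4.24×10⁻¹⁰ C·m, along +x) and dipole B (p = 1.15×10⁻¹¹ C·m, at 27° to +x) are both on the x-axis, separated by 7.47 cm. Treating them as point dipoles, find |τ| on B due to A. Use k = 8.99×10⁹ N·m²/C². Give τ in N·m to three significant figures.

The second dipole sits on the axis of the first, so the field there is axial: E₁ = 2kp₁/r³ along +x.
E₁ = 2(8.99×10⁹)(4.24×10⁻¹⁰)/(0.0747)³ = 1.829×10⁴ N/C.
Torque on the second dipole: τ = p₂ E₁ sinθ.
τ = (1.15×10⁻¹¹)(1.829×10⁴)·sin27° = 9.549×10⁻⁸ N·m.

τ ≈ 9.55×10⁻⁸ N·m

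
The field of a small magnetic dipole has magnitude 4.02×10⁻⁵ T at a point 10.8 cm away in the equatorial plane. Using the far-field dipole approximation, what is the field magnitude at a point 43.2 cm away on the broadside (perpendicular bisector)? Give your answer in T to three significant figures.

B ≈ 6.28×10⁻⁷ T

Dipole fields scale as 1/r³ in the far field; the geometry is the same at both points.
B₂ = B₁ · (r₁/r₂)³ = 4.02×10⁻⁵ · (10.8/43.2)³.
(r₁/r₂)³ = (0.25)³ = 0.01562.
B₂ ≈ 6.281×10⁻⁷ T.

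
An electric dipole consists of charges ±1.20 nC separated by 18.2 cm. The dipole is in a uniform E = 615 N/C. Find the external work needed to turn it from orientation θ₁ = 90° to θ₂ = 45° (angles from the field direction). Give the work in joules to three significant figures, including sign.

W ≈ -9.50×10⁻⁸ J

Dipole moment p = qd = (1.20×10⁻⁹ C)(0.182 m) = 2.184×10⁻¹⁰ C·m.
W_ext = ΔU = U(θ₂) − U(θ₁) = −pE cosθ₂ − (−pE cosθ₁) = pE(cosθ₁ − cosθ₂).
W = (2.184×10⁻¹⁰)(615)·(cos90° − cos45°) = (1.343×10⁻⁷)·(-0.7071) = -9.498×10⁻⁸ J.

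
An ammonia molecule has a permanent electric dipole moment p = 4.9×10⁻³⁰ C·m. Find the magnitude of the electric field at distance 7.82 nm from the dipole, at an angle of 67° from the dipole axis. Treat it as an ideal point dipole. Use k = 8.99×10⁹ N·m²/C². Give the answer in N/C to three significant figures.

E ≈ 1.11×10⁵ N/C

At angle θ the dipole field magnitude is E = (kp/r³)·√(1 + 3cos²θ).
kp/r³ = (8.99×10⁹)(4.90×10⁻³⁰) / (7.82×10⁻⁹)³ = 9.212×10⁴ N/C.
√(1 + 3cos²67°) = √(1 + 3·0.1527) = √1.4580 ≈ 1.2075.
E ≈ 9.212×10⁴ × 1.207 = 1.112×10⁵ N/C.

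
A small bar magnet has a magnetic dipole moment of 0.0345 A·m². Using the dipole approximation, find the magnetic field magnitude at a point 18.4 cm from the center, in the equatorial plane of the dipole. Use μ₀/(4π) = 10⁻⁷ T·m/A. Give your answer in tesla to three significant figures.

B ≈ 5.54×10⁻⁷ T

In the equatorial plane B = (μ₀/4π)·m/r³ (half the axial value).
B = (10⁻⁷)·(0.0345) / (0.184)³ = 5.538×10⁻⁷ T.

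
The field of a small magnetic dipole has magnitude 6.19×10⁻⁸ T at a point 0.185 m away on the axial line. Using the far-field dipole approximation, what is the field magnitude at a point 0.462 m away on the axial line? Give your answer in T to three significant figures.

Dipole fields scale as 1/r³ in the far field; the geometry is the same at both points.
B₂ = B₁ · (r₁/r₂)³ = 6.19×10⁻⁸ · (0.185/0.462)³.
(r₁/r₂)³ = (0.4004)³ = 0.06421.
B₂ ≈ 3.974×10⁻⁹ T.

B ≈ 3.97×10⁻⁹ T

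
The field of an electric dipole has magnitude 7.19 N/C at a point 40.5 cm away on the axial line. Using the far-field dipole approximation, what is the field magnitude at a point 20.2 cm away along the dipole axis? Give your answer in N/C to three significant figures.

Dipole fields scale as 1/r³ in the far field; the geometry is the same at both points.
E₂ = E₁ · (r₁/r₂)³ = 7.19 · (40.5/20.2)³.
(r₁/r₂)³ = (2.005)³ = 8.06.
E₂ ≈ 57.95 N/C.

E ≈ 57.9 N/C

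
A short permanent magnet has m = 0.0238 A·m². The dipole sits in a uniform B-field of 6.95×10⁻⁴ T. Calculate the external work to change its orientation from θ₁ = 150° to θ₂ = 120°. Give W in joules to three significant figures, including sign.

W_ext = ΔU = −mB cosθ₂ + mB cosθ₁ = mB(cosθ₁ − cosθ₂).
W = (0.0238)(6.95×10⁻⁴)·(cos150° − cos120°) = (1.654×10⁻⁵)·(-0.3660) = -6.054×10⁻⁶ J.

W ≈ -6.05×10⁻⁶ J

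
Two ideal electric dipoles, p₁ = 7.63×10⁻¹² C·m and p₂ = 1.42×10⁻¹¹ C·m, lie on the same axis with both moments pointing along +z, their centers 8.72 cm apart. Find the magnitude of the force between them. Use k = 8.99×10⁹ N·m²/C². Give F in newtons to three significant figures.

F ≈ 1.01×10⁻⁷ N

On-axis field of dipole 1 at distance r: E = 2kp₁/r³. Force on dipole 2 is F = p₂·dE/dr (gradient along axis).
dE/dr = −6kp₁/r⁴, so |F| = 6kp₁p₂/r⁴ (attractive for aligned moments).
F = 6(8.99×10⁹)(7.63×10⁻¹²)(1.42×10⁻¹¹)/(0.0872)⁴ = 1.011×10⁻⁷ N.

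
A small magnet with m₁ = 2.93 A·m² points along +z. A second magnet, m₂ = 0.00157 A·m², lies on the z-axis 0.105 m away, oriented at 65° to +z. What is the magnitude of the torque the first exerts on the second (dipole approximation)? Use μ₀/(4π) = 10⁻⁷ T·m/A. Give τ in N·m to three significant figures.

Dipole B is on the axis of dipole A, so B₁ there is axial: B₁ = (μ₀/4π)·2m₁/r³ along +z.
B₁ = 2(10⁻⁷)(2.93)/(0.105)³ = 5.062×10⁻⁴ T.
τ = m₂ B₁ sinθ.
τ = (0.00157)(5.062×10⁻⁴)·sin65° = 7.203×10⁻⁷ N·m.

τ ≈ 7.20×10⁻⁷ N·m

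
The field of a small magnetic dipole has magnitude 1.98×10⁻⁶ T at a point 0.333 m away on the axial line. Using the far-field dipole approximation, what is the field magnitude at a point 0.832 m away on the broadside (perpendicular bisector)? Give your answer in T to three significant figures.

Dipole fields scale as 1/r³ in the far field.
The axial field is twice the equatorial field at the same r, so the geometry factor is 1/2.
B₂ = B₁ · (1/2) · (r₁/r₂)³ = 1.98×10⁻⁶ · 0.5 · (0.333/0.832)³.
(r₁/r₂)³ = (0.4002)³ = 0.06412.
B₂ ≈ 6.347×10⁻⁸ T.

B ≈ 6.35×10⁻⁸ T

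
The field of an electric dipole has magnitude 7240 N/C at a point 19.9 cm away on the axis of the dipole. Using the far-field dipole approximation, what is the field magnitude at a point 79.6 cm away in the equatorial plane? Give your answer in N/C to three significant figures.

E ≈ 56.6 N/C

Dipole fields scale as 1/r³ in the far field.
The axial field is twice the equatorial field at the same r, so the geometry factor is 1/2.
E₂ = E₁ · (1/2) · (r₁/r₂)³ = 7240 · 0.5 · (19.9/79.6)³.
(r₁/r₂)³ = (0.25)³ = 0.01562.
E₂ ≈ 56.56 N/C.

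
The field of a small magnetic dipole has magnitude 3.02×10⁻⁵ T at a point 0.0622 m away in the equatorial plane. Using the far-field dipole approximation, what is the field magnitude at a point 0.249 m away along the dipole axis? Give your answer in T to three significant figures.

B ≈ 9.41×10⁻⁷ T

Dipole fields scale as 1/r³ in the far field.
The axial field is twice the equatorial field at the same r, so the geometry factor is 2/1.
B₂ = B₁ · (2/1) · (r₁/r₂)³ = 3.02×10⁻⁵ · 2 · (0.0622/0.249)³.
(r₁/r₂)³ = (0.2498)³ = 0.01559.
B₂ ≈ 9.415×10⁻⁷ T.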